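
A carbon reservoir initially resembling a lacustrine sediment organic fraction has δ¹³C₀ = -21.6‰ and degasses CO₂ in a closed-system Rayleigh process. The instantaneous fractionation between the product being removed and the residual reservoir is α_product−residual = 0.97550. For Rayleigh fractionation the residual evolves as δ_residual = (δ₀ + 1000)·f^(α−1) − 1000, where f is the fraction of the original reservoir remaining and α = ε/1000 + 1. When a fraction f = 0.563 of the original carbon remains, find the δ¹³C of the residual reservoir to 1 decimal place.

-7.7‰

Rayleigh residual: δ_res = (δ₀ + 1000)·f^(α−1) − 1000
α − 1 = -0.02450
f^(α−1) = 0.563^(-0.02450) = 1.014174
δ_res = (-21.6 + 1000) × 1.014174 − 1000 = 992.268 − 1000 = -7.73‰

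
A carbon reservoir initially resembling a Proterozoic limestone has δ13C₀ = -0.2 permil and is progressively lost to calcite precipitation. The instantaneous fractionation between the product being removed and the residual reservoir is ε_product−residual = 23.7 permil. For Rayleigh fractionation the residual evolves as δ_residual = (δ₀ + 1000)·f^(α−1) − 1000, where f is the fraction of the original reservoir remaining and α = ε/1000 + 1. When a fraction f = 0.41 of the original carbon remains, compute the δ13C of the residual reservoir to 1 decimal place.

Rayleigh residual: δ_res = (δ₀ + 1000)·f^(α−1) − 1000
α = ε/1000 + 1 = 1.02370, so α − 1 = 0.02370
f^(α−1) = 0.41^(0.02370) = 0.979091
δ_res = (-0.2 + 1000) × 0.979091 − 1000 = 978.895 − 1000 = -21.11 permil

-21.1 permil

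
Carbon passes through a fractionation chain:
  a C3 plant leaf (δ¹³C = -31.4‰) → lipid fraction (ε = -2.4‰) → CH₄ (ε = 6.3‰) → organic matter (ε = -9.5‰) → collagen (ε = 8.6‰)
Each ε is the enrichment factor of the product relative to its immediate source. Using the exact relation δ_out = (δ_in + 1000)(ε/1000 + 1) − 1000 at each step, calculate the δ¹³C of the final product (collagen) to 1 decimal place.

-28.6‰

step 1: δ = (-31.40 + 1000)·(-2.4/1000 + 1) − 1000 = -33.72‰
step 2: δ = (-33.72 + 1000)·(6.3/1000 + 1) − 1000 = -27.64‰
step 3: δ = (-27.64 + 1000)·(-9.5/1000 + 1) − 1000 = -36.87‰
step 4: δ = (-36.87 + 1000)·(8.6/1000 + 1) − 1000 = -28.59‰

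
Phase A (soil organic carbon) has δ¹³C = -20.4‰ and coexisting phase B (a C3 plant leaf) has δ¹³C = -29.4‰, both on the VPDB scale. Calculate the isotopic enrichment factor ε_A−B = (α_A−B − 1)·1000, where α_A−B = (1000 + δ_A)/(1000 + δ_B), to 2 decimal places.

α_A−B = (1000 + -20.4) / (1000 + -29.4) = 979.6 / 970.6 = 1.009273
ε_A−B = (1.009273 − 1) × 1000 = 9.273‰
(The approximation ε ≈ δ_A − δ_B would give 9.0‰.)

9.27‰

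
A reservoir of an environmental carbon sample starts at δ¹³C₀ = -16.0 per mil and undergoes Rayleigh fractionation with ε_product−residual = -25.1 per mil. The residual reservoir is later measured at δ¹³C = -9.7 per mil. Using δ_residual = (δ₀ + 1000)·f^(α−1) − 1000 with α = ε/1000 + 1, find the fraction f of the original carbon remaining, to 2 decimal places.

0.78

α − 1 = ε/1000 = -0.0251
(δ_res + 1000)/(δ₀ + 1000) = (-9.7 + 1000)/(-16.0 + 1000) = 990.3/984.0 = 1.006402
f = 1.006402^(1/-0.0251) = exp(ln(1.006402)/-0.0251) = exp(0.00638/-0.0251)
f = exp(-0.2543) = 0.7755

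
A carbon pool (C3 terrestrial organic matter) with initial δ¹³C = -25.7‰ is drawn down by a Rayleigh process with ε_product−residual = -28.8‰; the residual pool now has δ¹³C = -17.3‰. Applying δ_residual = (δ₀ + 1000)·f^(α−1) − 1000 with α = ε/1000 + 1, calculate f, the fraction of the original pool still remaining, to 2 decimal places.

0.74

α − 1 = ε/1000 = -0.0288
(δ_res + 1000)/(δ₀ + 1000) = (-17.3 + 1000)/(-25.7 + 1000) = 982.7/974.3 = 1.008622
f = 1.008622^(1/-0.0288) = exp(ln(1.008622)/-0.0288) = exp(0.00858/-0.0288)
f = exp(-0.2981) = 0.7422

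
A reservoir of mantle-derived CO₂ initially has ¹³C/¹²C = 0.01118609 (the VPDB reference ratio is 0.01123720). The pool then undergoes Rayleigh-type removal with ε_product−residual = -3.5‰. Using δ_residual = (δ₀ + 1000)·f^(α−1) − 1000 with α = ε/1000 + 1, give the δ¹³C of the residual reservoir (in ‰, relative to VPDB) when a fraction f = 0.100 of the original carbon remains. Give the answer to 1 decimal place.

3.5‰

δ₀ = (0.01118609/0.01123720 − 1)×1000 = (0.995452 − 1)×1000 = -4.548‰
α − 1 = ε/1000 = -0.0035
f^(α−1) = 0.100^(-0.0035) = 1.008092
δ_res = (-4.548 + 1000) × 1.008092 − 1000 = 1003.507 − 1000 = 3.51‰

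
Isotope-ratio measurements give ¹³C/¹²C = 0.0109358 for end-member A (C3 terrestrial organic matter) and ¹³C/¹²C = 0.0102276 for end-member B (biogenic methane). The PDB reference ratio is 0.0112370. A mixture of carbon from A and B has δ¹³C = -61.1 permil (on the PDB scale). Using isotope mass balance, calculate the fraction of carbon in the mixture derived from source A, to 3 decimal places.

δ_A = (0.0109358/0.0112370 − 1)×1000 = (0.973196 − 1)×1000 = -26.804 permil
δ_B = (0.0102276/0.0112370 − 1)×1000 = (0.910172 − 1)×1000 = -89.828 permil
f_A = (δ_mix − δ_B)/(δ_A − δ_B) = (-61.1 − (-89.828))/(-26.804 − (-89.828))
f_A = 28.728 / 63.024 = 0.4558

0.456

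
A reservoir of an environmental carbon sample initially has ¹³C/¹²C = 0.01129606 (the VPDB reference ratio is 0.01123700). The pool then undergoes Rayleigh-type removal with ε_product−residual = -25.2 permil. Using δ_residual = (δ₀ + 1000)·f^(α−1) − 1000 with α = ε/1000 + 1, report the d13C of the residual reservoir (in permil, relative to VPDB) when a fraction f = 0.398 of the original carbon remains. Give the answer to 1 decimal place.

δ₀ = (0.01129606/0.01123700 − 1)×1000 = (1.005256 − 1)×1000 = 5.256 permil
α − 1 = ε/1000 = -0.0252
f^(α−1) = 0.398^(-0.0252) = 1.023488
δ_res = (5.256 + 1000) × 1.023488 − 1000 = 1028.868 − 1000 = 28.87 permil

28.9 permil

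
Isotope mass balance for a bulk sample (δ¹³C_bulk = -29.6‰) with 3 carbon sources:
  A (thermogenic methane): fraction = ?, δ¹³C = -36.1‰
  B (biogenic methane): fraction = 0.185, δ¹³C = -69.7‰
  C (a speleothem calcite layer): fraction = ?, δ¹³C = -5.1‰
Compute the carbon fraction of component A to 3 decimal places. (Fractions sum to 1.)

0.405

Let f_A and f_C be the unknown fractions; fractions sum to 1 so f_A + f_C = 0.815.
Mass balance: Σ fᵢ·δᵢ = δ_bulk ⇒ f_A·(-36.1) + f_C·(-5.1) = -29.6 − (-12.895) = -16.706
Substitute f_C = 0.815 − f_A:
f_A·(-36.1 − -5.1) = -16.706 − 0.815×(-5.1) = -12.549
f_A = -12.549 / -31.0 = 0.4048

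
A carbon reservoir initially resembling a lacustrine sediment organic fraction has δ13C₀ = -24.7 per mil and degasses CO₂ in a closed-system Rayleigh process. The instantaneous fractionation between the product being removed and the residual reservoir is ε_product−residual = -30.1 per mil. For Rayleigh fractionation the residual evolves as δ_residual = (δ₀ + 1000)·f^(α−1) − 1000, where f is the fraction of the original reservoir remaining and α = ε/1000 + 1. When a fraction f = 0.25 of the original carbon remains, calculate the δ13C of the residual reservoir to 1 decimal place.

16.9 per mil

Rayleigh residual: δ_res = (δ₀ + 1000)·f^(α−1) − 1000
α = ε/1000 + 1 = 0.96990, so α − 1 = -0.03010
f^(α−1) = 0.25^(-0.03010) = 1.042610
δ_res = (-24.7 + 1000) × 1.042610 − 1000 = 1016.858 − 1000 = 16.86 per mil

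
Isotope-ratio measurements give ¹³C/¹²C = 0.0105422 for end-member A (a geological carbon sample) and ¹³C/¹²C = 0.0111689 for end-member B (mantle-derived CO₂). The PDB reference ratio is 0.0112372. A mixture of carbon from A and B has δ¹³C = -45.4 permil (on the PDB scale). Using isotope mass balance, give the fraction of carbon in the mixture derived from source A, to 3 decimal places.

δ_A = (0.0105422/0.0112372 − 1)×1000 = (0.938152 − 1)×1000 = -61.848 permil
δ_B = (0.0111689/0.0112372 − 1)×1000 = (0.993922 − 1)×1000 = -6.078 permil
f_A = (δ_mix − δ_B)/(δ_A − δ_B) = (-45.4 − (-6.078))/(-61.848 − (-6.078))
f_A = -39.322 / -55.770 = 0.7051

0.705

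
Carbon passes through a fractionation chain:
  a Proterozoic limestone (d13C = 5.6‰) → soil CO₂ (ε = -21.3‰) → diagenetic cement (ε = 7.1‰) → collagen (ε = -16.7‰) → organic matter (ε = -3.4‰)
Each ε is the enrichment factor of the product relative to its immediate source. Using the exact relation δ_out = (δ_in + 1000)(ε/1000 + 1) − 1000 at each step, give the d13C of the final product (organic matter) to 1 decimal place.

step 1: δ = (5.60 + 1000)·(-21.3/1000 + 1) − 1000 = -15.82‰
step 2: δ = (-15.82 + 1000)·(7.1/1000 + 1) − 1000 = -8.83‰
step 3: δ = (-8.83 + 1000)·(-16.7/1000 + 1) − 1000 = -25.38‰
step 4: δ = (-25.38 + 1000)·(-3.4/1000 + 1) − 1000 = -28.70‰

-28.7‰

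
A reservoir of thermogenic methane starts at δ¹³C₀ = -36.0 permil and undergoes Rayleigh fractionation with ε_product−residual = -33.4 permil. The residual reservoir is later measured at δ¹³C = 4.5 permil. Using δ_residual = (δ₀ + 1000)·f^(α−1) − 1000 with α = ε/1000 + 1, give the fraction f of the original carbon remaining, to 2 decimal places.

0.29

α − 1 = ε/1000 = -0.0334
(δ_res + 1000)/(δ₀ + 1000) = (4.5 + 1000)/(-36.0 + 1000) = 1004.5/964.0 = 1.042012
f = 1.042012^(1/-0.0334) = exp(ln(1.042012)/-0.0334) = exp(0.04115/-0.0334)
f = exp(-1.2322) = 0.2917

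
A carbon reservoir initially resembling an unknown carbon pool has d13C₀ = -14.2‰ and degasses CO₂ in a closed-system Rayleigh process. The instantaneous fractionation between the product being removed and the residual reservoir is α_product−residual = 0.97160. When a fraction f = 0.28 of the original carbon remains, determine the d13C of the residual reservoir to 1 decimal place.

Rayleigh residual: δ_res = (δ₀ + 1000)·f^(α−1) − 1000
α − 1 = -0.02840
f^(α−1) = 0.28^(-0.02840) = 1.036814
δ_res = (-14.2 + 1000) × 1.036814 − 1000 = 1022.091 − 1000 = 22.09‰

22.1‰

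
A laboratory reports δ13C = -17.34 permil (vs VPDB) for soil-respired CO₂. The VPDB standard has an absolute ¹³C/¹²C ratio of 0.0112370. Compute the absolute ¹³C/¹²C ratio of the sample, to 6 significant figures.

0.0110422

R_sample = R_standard × (δ13C/1000 + 1)
R_sample = 0.0112370 × (-17.34/1000 + 1) = 0.0112370 × 0.982660
R_sample = 0.0110422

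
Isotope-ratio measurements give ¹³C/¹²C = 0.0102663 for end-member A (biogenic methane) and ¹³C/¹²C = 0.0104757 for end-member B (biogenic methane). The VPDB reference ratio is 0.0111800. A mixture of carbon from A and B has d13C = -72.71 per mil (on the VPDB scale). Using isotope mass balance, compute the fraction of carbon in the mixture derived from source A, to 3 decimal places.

0.519

δ_A = (0.0102663/0.0111800 − 1)×1000 = (0.918274 − 1)×1000 = -81.726 per mil
δ_B = (0.0104757/0.0111800 − 1)×1000 = (0.937004 − 1)×1000 = -62.996 per mil
f_A = (δ_mix − δ_B)/(δ_A − δ_B) = (-72.71 − (-62.996))/(-81.726 − (-62.996))
f_A = -9.714 / -18.730 = 0.5186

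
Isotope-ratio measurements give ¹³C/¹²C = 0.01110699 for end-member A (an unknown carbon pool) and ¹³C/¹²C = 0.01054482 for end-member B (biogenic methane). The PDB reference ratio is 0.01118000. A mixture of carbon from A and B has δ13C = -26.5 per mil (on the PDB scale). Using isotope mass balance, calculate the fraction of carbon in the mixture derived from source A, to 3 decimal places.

0.603

δ_A = (0.01110699/0.01118000 − 1)×1000 = (0.993470 − 1)×1000 = -6.530 per mil
δ_B = (0.01054482/0.01118000 − 1)×1000 = (0.943186 − 1)×1000 = -56.814 per mil
f_A = (δ_mix − δ_B)/(δ_A − δ_B) = (-26.5 − (-56.814))/(-6.530 − (-56.814))
f_A = 30.314 / 50.284 = 0.6029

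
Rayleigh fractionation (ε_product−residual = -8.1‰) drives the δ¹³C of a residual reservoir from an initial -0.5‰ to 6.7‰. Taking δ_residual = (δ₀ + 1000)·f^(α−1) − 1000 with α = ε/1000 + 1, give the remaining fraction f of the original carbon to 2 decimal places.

α − 1 = ε/1000 = -0.0081
(δ_res + 1000)/(δ₀ + 1000) = (6.7 + 1000)/(-0.5 + 1000) = 1006.7/999.5 = 1.007204
f = 1.007204^(1/-0.0081) = exp(ln(1.007204)/-0.0081) = exp(0.00718/-0.0081)
f = exp(-0.8861) = 0.4122

0.41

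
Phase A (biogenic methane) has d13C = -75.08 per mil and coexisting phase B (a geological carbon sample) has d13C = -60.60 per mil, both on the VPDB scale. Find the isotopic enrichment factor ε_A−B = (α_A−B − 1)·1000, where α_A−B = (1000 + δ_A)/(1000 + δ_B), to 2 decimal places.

-15.41 per mil

α_A−B = (1000 + -75.08) / (1000 + -60.60) = 924.92 / 939.40 = 0.984586
ε_A−B = (0.984586 − 1) × 1000 = -15.414 per mil
(The approximation ε ≈ δ_A − δ_B would give -14.48 per mil.)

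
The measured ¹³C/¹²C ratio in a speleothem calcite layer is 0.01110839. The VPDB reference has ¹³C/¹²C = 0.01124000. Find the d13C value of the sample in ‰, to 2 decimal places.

d13C = (R_sample / R_standard − 1) × 1000
R_sample / R_standard = 0.01110839 / 0.01124000 = 0.988291
d13C = (0.988291 − 1) × 1000 = -11.709‰

-11.71‰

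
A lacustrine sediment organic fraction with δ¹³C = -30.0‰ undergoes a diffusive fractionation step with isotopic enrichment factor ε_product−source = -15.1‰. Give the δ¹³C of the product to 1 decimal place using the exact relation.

-44.6‰

To first order, δ_product ≈ δ_source + ε = -45.1‰.
Exactly, δ_product = (δ_source + 1000)·(ε/1000 + 1) − 1000.
δ_product = (-30.0 + 1000) × (-15.1/1000 + 1) − 1000
δ_product = -44.65‰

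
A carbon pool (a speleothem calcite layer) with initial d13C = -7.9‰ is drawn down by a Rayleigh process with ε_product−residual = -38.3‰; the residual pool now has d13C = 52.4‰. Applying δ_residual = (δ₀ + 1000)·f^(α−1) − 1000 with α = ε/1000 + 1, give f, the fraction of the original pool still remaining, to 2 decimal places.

0.21

α − 1 = ε/1000 = -0.0383
(δ_res + 1000)/(δ₀ + 1000) = (52.4 + 1000)/(-7.9 + 1000) = 1052.4/992.1 = 1.060780
f = 1.060780^(1/-0.0383) = exp(ln(1.060780)/-0.0383) = exp(0.05900/-0.0383)
f = exp(-1.5406) = 0.2143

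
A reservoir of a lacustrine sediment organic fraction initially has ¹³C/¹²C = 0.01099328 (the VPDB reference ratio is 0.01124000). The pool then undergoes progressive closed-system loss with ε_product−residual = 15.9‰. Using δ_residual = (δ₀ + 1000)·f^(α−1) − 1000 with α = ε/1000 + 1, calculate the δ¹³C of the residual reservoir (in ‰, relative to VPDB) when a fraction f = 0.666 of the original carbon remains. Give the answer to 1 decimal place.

-28.3‰

δ₀ = (0.01099328/0.01124000 − 1)×1000 = (0.978050 − 1)×1000 = -21.950‰
α − 1 = ε/1000 = 0.0159
f^(α−1) = 0.666^(0.0159) = 0.993558
δ_res = (-21.950 + 1000) × 0.993558 − 1000 = 971.749 − 1000 = -28.25‰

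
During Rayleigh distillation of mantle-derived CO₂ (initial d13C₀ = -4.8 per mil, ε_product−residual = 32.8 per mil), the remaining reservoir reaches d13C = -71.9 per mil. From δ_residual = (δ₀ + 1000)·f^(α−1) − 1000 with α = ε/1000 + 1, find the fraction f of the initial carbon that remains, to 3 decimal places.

0.119

α − 1 = ε/1000 = 0.0328
(δ_res + 1000)/(δ₀ + 1000) = (-71.9 + 1000)/(-4.8 + 1000) = 928.1/995.2 = 0.932576
f = 0.932576^(1/0.0328) = exp(ln(0.932576)/0.0328) = exp(-0.06980/0.0328)
f = exp(-2.1282) = 0.1191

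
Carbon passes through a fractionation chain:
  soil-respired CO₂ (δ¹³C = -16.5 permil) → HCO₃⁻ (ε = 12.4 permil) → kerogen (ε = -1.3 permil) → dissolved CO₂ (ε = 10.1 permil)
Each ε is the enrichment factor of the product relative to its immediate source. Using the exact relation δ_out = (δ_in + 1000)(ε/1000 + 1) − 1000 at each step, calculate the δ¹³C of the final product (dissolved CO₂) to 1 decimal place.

4.4 permil

step 1: δ = (-16.50 + 1000)·(12.4/1000 + 1) − 1000 = -4.30 permil
step 2: δ = (-4.30 + 1000)·(-1.3/1000 + 1) − 1000 = -5.60 permil
step 3: δ = (-5.60 + 1000)·(10.1/1000 + 1) − 1000 = 4.44 permil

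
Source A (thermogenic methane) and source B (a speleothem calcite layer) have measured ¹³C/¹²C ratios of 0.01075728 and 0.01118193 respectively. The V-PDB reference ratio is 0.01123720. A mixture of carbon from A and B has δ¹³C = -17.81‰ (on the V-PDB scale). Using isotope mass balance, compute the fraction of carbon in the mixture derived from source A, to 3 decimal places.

δ_A = (0.01075728/0.01123720 − 1)×1000 = (0.957292 − 1)×1000 = -42.708‰
δ_B = (0.01118193/0.01123720 − 1)×1000 = (0.995082 − 1)×1000 = -4.918‰
f_A = (δ_mix − δ_B)/(δ_A − δ_B) = (-17.81 − (-4.918))/(-42.708 − (-4.918))
f_A = -12.892 / -37.790 = 0.3411

0.341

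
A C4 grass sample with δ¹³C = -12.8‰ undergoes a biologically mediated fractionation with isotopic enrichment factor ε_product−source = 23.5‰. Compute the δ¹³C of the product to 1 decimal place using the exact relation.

10.4‰

Exactly, δ_product = (δ_source + 1000)·(ε/1000 + 1) − 1000.
δ_product = (-12.8 + 1000) × (23.5/1000 + 1) − 1000
δ_product = 10.40‰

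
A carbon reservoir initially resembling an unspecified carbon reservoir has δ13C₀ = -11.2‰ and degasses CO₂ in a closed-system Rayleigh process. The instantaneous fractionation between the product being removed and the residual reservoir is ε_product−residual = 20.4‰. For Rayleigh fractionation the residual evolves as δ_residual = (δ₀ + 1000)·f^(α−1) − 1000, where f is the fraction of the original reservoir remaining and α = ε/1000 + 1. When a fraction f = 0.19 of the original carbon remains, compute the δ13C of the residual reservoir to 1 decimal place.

-44.1‰

Rayleigh residual: δ_res = (δ₀ + 1000)·f^(α−1) − 1000
α = ε/1000 + 1 = 1.02040, so α − 1 = 0.02040
f^(α−1) = 0.19^(0.02040) = 0.966689
δ_res = (-11.2 + 1000) × 0.966689 − 1000 = 955.862 − 1000 = -44.14‰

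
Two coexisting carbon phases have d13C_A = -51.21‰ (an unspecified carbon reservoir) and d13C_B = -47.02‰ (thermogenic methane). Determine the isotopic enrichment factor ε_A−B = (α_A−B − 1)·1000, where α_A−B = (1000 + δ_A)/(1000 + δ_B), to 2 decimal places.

α_A−B = (1000 + -51.21) / (1000 + -47.02) = 948.79 / 952.98 = 0.995603
ε_A−B = (0.995603 − 1) × 1000 = -4.397‰
(The approximation ε ≈ δ_A − δ_B would give -4.19‰.)

-4.40‰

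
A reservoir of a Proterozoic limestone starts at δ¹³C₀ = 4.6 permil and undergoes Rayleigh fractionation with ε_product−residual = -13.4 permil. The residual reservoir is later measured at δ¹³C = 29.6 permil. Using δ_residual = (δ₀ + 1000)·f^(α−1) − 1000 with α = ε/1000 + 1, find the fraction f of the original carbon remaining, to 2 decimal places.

0.16

α − 1 = ε/1000 = -0.0134
(δ_res + 1000)/(δ₀ + 1000) = (29.6 + 1000)/(4.6 + 1000) = 1029.6/1004.6 = 1.024886
f = 1.024886^(1/-0.0134) = exp(ln(1.024886)/-0.0134) = exp(0.02458/-0.0134)
f = exp(-1.8344) = 0.1597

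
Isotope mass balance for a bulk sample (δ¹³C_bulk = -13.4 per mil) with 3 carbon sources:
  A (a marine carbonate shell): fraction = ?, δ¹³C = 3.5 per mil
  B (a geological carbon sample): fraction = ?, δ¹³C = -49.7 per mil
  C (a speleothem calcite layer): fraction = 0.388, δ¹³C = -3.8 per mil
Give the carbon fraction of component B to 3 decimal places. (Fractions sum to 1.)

Let f_B and f_A be the unknown fractions; fractions sum to 1 so f_B + f_A = 0.612.
Mass balance: Σ fᵢ·δᵢ = δ_bulk ⇒ f_B·(-49.7) + f_A·(3.5) = -13.4 − (-1.474) = -11.926
Substitute f_A = 0.612 − f_B:
f_B·(-49.7 − 3.5) = -11.926 − 0.612×(3.5) = -14.068
f_B = -14.068 / -53.2 = 0.2644

0.264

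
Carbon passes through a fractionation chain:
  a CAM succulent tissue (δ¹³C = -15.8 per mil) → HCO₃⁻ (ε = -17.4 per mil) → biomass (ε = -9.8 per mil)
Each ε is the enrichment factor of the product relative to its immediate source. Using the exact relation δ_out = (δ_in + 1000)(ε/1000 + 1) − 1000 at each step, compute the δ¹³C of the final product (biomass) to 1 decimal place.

step 1: δ = (-15.80 + 1000)·(-17.4/1000 + 1) − 1000 = -32.93 per mil
step 2: δ = (-32.93 + 1000)·(-9.8/1000 + 1) − 1000 = -42.40 per mil

-42.4 per mil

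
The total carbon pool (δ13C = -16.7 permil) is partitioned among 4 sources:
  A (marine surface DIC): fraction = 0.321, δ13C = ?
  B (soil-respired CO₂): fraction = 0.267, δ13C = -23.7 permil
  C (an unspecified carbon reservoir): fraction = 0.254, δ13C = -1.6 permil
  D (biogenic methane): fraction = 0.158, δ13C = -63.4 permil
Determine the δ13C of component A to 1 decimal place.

0.2 permil

Isotope mass balance: δ_bulk = Σ fᵢ·δᵢ.
-16.7 = 0.321×δ_A + 0.267×(-23.7) + 0.254×(-1.6) + 0.158×(-63.4)
0.321·δ_A = -16.7 − (-16.752) = 0.052
δ_A = 0.052 / 0.321 = 0.16 permil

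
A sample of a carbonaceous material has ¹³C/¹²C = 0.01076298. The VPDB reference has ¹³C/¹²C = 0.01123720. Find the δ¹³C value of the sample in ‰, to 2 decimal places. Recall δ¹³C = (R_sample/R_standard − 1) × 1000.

-42.20‰

δ¹³C = (R_sample / R_standard − 1) × 1000
R_sample / R_standard = 0.01076298 / 0.01123720 = 0.957799
δ¹³C = (0.957799 − 1) × 1000 = -42.201‰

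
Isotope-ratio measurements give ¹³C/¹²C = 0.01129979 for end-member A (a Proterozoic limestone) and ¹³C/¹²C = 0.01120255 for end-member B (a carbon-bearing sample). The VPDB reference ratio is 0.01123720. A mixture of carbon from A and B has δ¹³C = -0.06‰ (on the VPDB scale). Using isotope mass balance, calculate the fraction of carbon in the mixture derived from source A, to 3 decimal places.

0.349

δ_A = (0.01129979/0.01123720 − 1)×1000 = (1.005570 − 1)×1000 = 5.570‰
δ_B = (0.01120255/0.01123720 − 1)×1000 = (0.996916 − 1)×1000 = -3.084‰
f_A = (δ_mix − δ_B)/(δ_A − δ_B) = (-0.06 − (-3.084))/(5.570 − (-3.084))
f_A = 3.024 / 8.653 = 0.3494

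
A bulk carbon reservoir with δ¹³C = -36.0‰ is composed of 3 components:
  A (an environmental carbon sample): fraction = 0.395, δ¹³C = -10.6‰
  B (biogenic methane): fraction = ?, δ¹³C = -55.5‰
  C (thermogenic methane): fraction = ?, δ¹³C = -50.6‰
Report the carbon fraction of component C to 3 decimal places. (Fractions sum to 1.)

Let f_C and f_B be the unknown fractions; fractions sum to 1 so f_C + f_B = 0.605.
Mass balance: Σ fᵢ·δᵢ = δ_bulk ⇒ f_C·(-50.6) + f_B·(-55.5) = -36.0 − (-4.187) = -31.813
Substitute f_B = 0.605 − f_C:
f_C·(-50.6 − -55.5) = -31.813 − 0.605×(-55.5) = 1.765
f_C = 1.765 / 4.9 = 0.3601

0.360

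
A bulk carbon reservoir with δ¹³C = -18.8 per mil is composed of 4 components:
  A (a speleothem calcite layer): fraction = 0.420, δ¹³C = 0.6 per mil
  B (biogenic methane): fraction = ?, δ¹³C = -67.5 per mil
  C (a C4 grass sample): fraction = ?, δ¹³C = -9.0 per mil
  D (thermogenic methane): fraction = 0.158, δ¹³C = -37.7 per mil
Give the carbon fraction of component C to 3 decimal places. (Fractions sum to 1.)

Let f_C and f_B be the unknown fractions; fractions sum to 1 so f_C + f_B = 0.422.
Mass balance: Σ fᵢ·δᵢ = δ_bulk ⇒ f_C·(-9.0) + f_B·(-67.5) = -18.8 − (-5.705) = -13.095
Substitute f_B = 0.422 − f_C:
f_C·(-9.0 − -67.5) = -13.095 − 0.422×(-67.5) = 15.390
f_C = 15.390 / 58.5 = 0.2631

0.263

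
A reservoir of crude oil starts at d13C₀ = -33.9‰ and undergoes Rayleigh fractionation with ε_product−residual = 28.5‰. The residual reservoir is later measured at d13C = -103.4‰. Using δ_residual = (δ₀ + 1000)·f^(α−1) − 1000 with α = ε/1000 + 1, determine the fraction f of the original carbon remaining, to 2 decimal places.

α − 1 = ε/1000 = 0.0285
(δ_res + 1000)/(δ₀ + 1000) = (-103.4 + 1000)/(-33.9 + 1000) = 896.6/966.1 = 0.928061
f = 0.928061^(1/0.0285) = exp(ln(0.928061)/0.0285) = exp(-0.07466/0.0285)
f = exp(-2.6196) = 0.0728

0.07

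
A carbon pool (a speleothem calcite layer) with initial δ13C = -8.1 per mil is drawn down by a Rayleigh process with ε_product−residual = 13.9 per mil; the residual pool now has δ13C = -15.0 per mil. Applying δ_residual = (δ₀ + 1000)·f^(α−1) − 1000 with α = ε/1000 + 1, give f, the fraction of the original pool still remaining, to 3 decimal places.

0.605

α − 1 = ε/1000 = 0.0139
(δ_res + 1000)/(δ₀ + 1000) = (-15.0 + 1000)/(-8.1 + 1000) = 985.0/991.9 = 0.993044
f = 0.993044^(1/0.0139) = exp(ln(0.993044)/0.0139) = exp(-0.00698/0.0139)
f = exp(-0.5022) = 0.6052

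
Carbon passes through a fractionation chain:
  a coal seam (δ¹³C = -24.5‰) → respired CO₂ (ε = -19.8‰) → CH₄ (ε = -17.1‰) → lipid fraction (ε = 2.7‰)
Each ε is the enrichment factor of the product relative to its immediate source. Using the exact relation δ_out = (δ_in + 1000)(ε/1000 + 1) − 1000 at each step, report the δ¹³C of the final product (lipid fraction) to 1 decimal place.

-57.6‰

step 1: δ = (-24.50 + 1000)·(-19.8/1000 + 1) − 1000 = -43.81‰
step 2: δ = (-43.81 + 1000)·(-17.1/1000 + 1) − 1000 = -60.17‰
step 3: δ = (-60.17 + 1000)·(2.7/1000 + 1) − 1000 = -57.63‰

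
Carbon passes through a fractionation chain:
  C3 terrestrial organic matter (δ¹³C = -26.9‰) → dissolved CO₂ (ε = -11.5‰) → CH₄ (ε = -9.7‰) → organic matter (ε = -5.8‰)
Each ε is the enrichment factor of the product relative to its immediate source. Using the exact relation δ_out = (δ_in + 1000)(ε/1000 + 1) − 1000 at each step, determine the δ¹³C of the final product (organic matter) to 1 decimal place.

step 1: δ = (-26.90 + 1000)·(-11.5/1000 + 1) − 1000 = -38.09‰
step 2: δ = (-38.09 + 1000)·(-9.7/1000 + 1) − 1000 = -47.42‰
step 3: δ = (-47.42 + 1000)·(-5.8/1000 + 1) − 1000 = -52.95‰

-52.9‰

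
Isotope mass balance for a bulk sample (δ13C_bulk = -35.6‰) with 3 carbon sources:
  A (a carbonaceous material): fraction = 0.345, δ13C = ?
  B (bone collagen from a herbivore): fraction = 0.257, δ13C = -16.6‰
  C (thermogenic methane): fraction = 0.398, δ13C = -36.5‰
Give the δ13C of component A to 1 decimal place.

-48.7‰

Isotope mass balance: δ_bulk = Σ fᵢ·δᵢ.
-35.6 = 0.345×δ_A + 0.257×(-16.6) + 0.398×(-36.5)
0.345·δ_A = -35.6 − (-18.793) = -16.807
δ_A = -16.807 / 0.345 = -48.72‰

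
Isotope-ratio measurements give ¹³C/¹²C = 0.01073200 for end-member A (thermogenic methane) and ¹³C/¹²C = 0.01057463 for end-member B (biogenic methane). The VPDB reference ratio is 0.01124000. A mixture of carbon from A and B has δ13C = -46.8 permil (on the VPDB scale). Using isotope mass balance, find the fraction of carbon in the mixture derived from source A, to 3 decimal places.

δ_A = (0.01073200/0.01124000 − 1)×1000 = (0.954804 − 1)×1000 = -45.196 permil
δ_B = (0.01057463/0.01124000 − 1)×1000 = (0.940803 − 1)×1000 = -59.197 permil
f_A = (δ_mix − δ_B)/(δ_A − δ_B) = (-46.8 − (-59.197))/(-45.196 − (-59.197))
f_A = 12.397 / 14.001 = 0.8854

0.885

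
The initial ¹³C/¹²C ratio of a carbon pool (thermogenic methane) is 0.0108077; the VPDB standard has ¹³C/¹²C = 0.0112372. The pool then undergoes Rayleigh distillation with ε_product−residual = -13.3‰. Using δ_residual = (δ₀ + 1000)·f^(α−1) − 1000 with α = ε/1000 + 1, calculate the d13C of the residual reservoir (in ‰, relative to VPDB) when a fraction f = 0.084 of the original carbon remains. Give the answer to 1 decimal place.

δ₀ = (0.0108077/0.0112372 − 1)×1000 = (0.961779 − 1)×1000 = -38.221‰
α − 1 = ε/1000 = -0.0133
f^(α−1) = 0.084^(-0.0133) = 1.033492
δ_res = (-38.221 + 1000) × 1.033492 − 1000 = 993.991 − 1000 = -6.01‰

-6.0‰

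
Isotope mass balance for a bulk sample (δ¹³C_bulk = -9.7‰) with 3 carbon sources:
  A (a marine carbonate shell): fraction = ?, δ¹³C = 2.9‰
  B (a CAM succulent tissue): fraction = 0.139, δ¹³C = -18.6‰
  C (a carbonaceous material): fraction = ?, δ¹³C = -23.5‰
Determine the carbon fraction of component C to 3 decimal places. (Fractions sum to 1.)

0.364

Let f_C and f_A be the unknown fractions; fractions sum to 1 so f_C + f_A = 0.861.
Mass balance: Σ fᵢ·δᵢ = δ_bulk ⇒ f_C·(-23.5) + f_A·(2.9) = -9.7 − (-2.585) = -7.115
Substitute f_A = 0.861 − f_C:
f_C·(-23.5 − 2.9) = -7.115 − 0.861×(2.9) = -9.611
f_C = -9.611 / -26.4 = 0.3641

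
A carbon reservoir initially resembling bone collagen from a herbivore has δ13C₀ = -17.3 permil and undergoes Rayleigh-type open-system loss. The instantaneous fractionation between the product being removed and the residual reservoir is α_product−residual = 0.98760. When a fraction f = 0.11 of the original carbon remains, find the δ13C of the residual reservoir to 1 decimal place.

Rayleigh residual: δ_res = (δ₀ + 1000)·f^(α−1) − 1000
α − 1 = -0.01240
f^(α−1) = 0.11^(-0.01240) = 1.027748
δ_res = (-17.3 + 1000) × 1.027748 − 1000 = 1009.968 − 1000 = 9.97 permil

10.0 permil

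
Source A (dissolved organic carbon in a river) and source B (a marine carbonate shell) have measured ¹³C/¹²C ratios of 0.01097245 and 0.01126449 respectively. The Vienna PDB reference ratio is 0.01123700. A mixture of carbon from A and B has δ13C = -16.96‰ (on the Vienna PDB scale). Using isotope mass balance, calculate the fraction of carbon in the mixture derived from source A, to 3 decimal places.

0.747

δ_A = (0.01097245/0.01123700 − 1)×1000 = (0.976457 − 1)×1000 = -23.543‰
δ_B = (0.01126449/0.01123700 − 1)×1000 = (1.002446 − 1)×1000 = 2.446‰
f_A = (δ_mix − δ_B)/(δ_A − δ_B) = (-16.96 − (2.446))/(-23.543 − (2.446))
f_A = -19.406 / -25.989 = 0.7467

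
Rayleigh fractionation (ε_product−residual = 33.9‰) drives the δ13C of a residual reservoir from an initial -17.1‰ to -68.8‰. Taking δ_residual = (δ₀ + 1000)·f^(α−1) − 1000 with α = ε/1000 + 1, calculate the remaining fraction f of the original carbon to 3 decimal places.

α − 1 = ε/1000 = 0.0339
(δ_res + 1000)/(δ₀ + 1000) = (-68.8 + 1000)/(-17.1 + 1000) = 931.2/982.9 = 0.947401
f = 0.947401^(1/0.0339) = exp(ln(0.947401)/0.0339) = exp(-0.05403/0.0339)
f = exp(-1.5939) = 0.2031

0.203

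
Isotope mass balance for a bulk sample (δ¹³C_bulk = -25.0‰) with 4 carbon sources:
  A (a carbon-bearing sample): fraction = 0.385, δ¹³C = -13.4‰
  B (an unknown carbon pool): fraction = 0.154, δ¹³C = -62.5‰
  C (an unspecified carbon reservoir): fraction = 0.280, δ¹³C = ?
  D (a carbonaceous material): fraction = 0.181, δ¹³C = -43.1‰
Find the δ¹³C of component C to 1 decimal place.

Isotope mass balance: δ_bulk = Σ fᵢ·δᵢ.
-25.0 = 0.385×(-13.4) + 0.154×(-62.5) + 0.280×δ_C + 0.181×(-43.1)
0.280·δ_C = -25.0 − (-22.585) = -2.415
δ_C = -2.415 / 0.280 = -8.62‰

-8.6‰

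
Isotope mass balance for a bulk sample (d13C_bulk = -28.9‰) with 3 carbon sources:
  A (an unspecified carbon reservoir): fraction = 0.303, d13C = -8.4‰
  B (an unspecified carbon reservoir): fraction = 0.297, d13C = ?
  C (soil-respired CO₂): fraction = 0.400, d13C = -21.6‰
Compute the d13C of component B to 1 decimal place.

-59.6‰

Isotope mass balance: δ_bulk = Σ fᵢ·δᵢ.
-28.9 = 0.303×(-8.4) + 0.297×δ_B + 0.400×(-21.6)
0.297·δ_B = -28.9 − (-11.185) = -17.715
δ_B = -17.715 / 0.297 = -59.65‰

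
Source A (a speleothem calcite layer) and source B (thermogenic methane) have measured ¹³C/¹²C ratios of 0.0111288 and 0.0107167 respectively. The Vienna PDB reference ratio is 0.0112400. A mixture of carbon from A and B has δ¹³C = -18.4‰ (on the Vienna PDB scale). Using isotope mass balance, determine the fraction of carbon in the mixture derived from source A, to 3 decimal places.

δ_A = (0.0111288/0.0112400 − 1)×1000 = (0.990107 − 1)×1000 = -9.893‰
δ_B = (0.0107167/0.0112400 − 1)×1000 = (0.953443 − 1)×1000 = -46.557‰
f_A = (δ_mix − δ_B)/(δ_A − δ_B) = (-18.4 − (-46.557))/(-9.893 − (-46.557))
f_A = 28.157 / 36.664 = 0.7680

0.768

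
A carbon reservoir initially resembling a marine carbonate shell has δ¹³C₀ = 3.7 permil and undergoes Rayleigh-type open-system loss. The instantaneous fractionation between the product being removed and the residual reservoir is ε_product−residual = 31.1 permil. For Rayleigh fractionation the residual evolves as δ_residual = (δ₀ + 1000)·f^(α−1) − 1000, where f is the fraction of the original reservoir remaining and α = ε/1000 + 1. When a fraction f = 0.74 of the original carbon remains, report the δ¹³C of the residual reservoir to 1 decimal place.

-5.7 permil

Rayleigh residual: δ_res = (δ₀ + 1000)·f^(α−1) − 1000
α = ε/1000 + 1 = 1.03110, so α − 1 = 0.03110
f^(α−1) = 0.74^(0.03110) = 0.990679
δ_res = (3.7 + 1000) × 0.990679 − 1000 = 994.345 − 1000 = -5.66 permil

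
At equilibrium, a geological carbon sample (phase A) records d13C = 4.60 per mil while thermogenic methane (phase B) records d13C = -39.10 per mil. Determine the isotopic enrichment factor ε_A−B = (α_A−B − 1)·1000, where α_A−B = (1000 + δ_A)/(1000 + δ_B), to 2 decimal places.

α_A−B = (1000 + 4.60) / (1000 + -39.10) = 1004.60 / 960.90 = 1.045478
ε_A−B = (1.045478 − 1) × 1000 = 45.478 per mil
(The approximation ε ≈ δ_A − δ_B would give 43.70 per mil.)

45.48 per mil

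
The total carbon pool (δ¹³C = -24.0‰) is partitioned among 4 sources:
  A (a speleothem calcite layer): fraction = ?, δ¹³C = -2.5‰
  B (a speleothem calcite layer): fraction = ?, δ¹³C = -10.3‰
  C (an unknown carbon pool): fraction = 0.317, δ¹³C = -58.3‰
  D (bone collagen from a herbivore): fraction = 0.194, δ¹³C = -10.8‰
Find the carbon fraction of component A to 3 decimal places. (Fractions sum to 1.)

Let f_A and f_B be the unknown fractions; fractions sum to 1 so f_A + f_B = 0.489.
Mass balance: Σ fᵢ·δᵢ = δ_bulk ⇒ f_A·(-2.5) + f_B·(-10.3) = -24.0 − (-20.576) = -3.424
Substitute f_B = 0.489 − f_A:
f_A·(-2.5 − -10.3) = -3.424 − 0.489×(-10.3) = 1.613
f_A = 1.613 / 7.8 = 0.2068

0.207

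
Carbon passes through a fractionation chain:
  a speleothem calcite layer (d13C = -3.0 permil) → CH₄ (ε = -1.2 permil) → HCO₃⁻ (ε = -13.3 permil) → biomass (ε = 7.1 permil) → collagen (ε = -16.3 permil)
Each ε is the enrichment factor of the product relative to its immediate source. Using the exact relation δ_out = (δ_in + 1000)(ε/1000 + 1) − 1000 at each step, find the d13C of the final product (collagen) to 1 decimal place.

-26.6 permil

step 1: δ = (-3.00 + 1000)·(-1.2/1000 + 1) − 1000 = -4.20 permil
step 2: δ = (-4.20 + 1000)·(-13.3/1000 + 1) − 1000 = -17.44 permil
step 3: δ = (-17.44 + 1000)·(7.1/1000 + 1) − 1000 = -10.46 permil
step 4: δ = (-10.46 + 1000)·(-16.3/1000 + 1) − 1000 = -26.59 permil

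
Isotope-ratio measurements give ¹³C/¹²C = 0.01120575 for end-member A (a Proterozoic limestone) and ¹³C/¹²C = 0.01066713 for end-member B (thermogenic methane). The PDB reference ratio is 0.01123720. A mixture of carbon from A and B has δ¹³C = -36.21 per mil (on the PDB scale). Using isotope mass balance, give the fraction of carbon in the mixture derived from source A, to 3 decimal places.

δ_A = (0.01120575/0.01123720 − 1)×1000 = (0.997201 − 1)×1000 = -2.799 per mil
δ_B = (0.01066713/0.01123720 − 1)×1000 = (0.949269 − 1)×1000 = -50.731 per mil
f_A = (δ_mix − δ_B)/(δ_A − δ_B) = (-36.21 − (-50.731))/(-2.799 − (-50.731))
f_A = 14.521 / 47.932 = 0.3029

0.303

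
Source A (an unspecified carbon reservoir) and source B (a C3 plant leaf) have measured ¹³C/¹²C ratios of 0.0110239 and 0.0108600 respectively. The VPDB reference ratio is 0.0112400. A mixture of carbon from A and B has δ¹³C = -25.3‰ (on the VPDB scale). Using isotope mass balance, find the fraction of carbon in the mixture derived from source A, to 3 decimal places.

δ_A = (0.0110239/0.0112400 − 1)×1000 = (0.980774 − 1)×1000 = -19.226‰
δ_B = (0.0108600/0.0112400 − 1)×1000 = (0.966192 − 1)×1000 = -33.808‰
f_A = (δ_mix − δ_B)/(δ_A − δ_B) = (-25.3 − (-33.808))/(-19.226 − (-33.808))
f_A = 8.508 / 14.582 = 0.5835

0.583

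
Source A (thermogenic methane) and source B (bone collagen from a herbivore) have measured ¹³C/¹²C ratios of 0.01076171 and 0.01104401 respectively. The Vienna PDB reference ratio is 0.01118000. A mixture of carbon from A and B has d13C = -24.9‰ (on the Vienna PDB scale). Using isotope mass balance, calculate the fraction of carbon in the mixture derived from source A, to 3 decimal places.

δ_A = (0.01076171/0.01118000 − 1)×1000 = (0.962586 − 1)×1000 = -37.414‰
δ_B = (0.01104401/0.01118000 − 1)×1000 = (0.987836 − 1)×1000 = -12.164‰
f_A = (δ_mix − δ_B)/(δ_A − δ_B) = (-24.9 − (-12.164))/(-37.414 − (-12.164))
f_A = -12.736 / -25.250 = 0.5044

0.504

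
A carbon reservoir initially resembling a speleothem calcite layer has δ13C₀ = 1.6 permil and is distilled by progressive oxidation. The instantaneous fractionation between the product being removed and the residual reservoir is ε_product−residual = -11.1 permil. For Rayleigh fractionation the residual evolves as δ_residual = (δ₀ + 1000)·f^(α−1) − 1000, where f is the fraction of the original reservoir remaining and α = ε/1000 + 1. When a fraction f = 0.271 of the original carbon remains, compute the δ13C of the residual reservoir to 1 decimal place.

Rayleigh residual: δ_res = (δ₀ + 1000)·f^(α−1) − 1000
α = ε/1000 + 1 = 0.98890, so α − 1 = -0.01110
f^(α−1) = 0.271^(-0.01110) = 1.014598
δ_res = (1.6 + 1000) × 1.014598 − 1000 = 1016.221 − 1000 = 16.22 permil

16.2 permil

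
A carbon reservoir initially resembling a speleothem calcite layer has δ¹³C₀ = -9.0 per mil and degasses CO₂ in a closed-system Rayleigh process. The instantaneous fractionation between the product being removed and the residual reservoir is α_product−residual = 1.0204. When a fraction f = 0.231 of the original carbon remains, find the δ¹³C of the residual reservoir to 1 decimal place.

Rayleigh residual: δ_res = (δ₀ + 1000)·f^(α−1) − 1000
α − 1 = 0.02040
f^(α−1) = 0.231^(0.02040) = 0.970549
δ_res = (-9.0 + 1000) × 0.970549 − 1000 = 961.815 − 1000 = -38.19 per mil

-38.2 per mil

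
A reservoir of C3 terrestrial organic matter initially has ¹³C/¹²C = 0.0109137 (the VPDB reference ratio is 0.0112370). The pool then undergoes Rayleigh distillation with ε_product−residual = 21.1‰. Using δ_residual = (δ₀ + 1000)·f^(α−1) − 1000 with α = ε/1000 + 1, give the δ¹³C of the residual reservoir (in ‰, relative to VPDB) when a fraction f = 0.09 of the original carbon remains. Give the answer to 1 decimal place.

δ₀ = (0.0109137/0.0112370 − 1)×1000 = (0.971229 − 1)×1000 = -28.771‰
α − 1 = ε/1000 = 0.0211
f^(α−1) = 0.09^(0.0211) = 0.950461
δ_res = (-28.771 + 1000) × 0.950461 − 1000 = 923.116 − 1000 = -76.88‰

-76.9‰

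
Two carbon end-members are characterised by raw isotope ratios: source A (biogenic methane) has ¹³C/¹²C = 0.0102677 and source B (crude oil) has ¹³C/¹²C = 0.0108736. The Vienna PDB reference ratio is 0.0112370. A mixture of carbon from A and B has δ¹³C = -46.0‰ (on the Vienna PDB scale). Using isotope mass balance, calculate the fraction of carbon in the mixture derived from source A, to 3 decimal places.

0.253

δ_A = (0.0102677/0.0112370 − 1)×1000 = (0.913740 − 1)×1000 = -86.260‰
δ_B = (0.0108736/0.0112370 − 1)×1000 = (0.967660 − 1)×1000 = -32.340‰
f_A = (δ_mix − δ_B)/(δ_A − δ_B) = (-46.0 − (-32.340))/(-86.260 − (-32.340))
f_A = -13.660 / -53.920 = 0.2533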